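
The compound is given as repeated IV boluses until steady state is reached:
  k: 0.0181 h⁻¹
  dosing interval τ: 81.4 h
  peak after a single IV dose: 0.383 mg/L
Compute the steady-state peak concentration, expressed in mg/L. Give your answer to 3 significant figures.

0.497 mg/L

e^(−kτ) = e^(−0.01810 × 81.4) = 0.2292
Accumulation ratio R = 1 / (1 − e^(−kτ)) = 1 / (1 − 0.2292) = 1.297
Steady-state peak = C₀ × R = 0.383 × 1.297 = 0.4968 mg/L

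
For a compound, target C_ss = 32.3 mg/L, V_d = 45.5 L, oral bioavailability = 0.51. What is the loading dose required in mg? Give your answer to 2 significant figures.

LD = Css × Vd / F = 32.3 × 45.5 / 0.51 = 2882 mg

2900 mg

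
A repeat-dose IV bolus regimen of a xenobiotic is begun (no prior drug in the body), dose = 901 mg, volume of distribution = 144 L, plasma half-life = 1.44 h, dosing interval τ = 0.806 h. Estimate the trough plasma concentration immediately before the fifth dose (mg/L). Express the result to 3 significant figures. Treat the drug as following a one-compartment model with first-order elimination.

10.4 mg/L

C₀ per dose = Dose / Vd = 901 / 144 = 6.257 mg/L
k = ln2 / t½ = 0.693147 / 1.44 = 0.4814 h⁻¹
Fraction remaining after one interval: r = e^(−kτ) = e^(−0.4814 × 0.806) = 0.6784
Before dose 5, 4 doses have been given (aged 1τ, 2τ, 3τ, 4τ).
C_trough = C₀ × (r + r² + … + r^4) = C₀ × r(1−r^4)/(1−r)
        = 6.257 × 0.6784 × (1 − 0.2118) / (1 − 0.6784) = 10.40 mg/L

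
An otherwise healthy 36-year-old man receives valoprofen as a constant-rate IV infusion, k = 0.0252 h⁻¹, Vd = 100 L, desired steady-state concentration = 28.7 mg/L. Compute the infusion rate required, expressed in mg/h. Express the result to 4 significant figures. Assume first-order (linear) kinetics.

72.32 mg/h

CL = k × Vd = 0.02520 × 100 = 2.520 L/h
At steady state, infusion rate R₀ = Css × CL = 28.7 × 2.520 = 72.32 mg/h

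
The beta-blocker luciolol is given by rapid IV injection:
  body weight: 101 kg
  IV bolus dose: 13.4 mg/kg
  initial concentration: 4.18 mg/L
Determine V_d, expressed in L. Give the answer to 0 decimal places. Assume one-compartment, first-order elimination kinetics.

324 L

Dose = 13.4 × 101 = 1353 mg
Vd = Dose / C₀ = 1353 / 4.18 = 323.7 L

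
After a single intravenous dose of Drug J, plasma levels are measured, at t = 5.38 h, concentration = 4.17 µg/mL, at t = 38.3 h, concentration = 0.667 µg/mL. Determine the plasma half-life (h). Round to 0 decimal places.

k = ln(C₁/C₂) / (t₂ − t₁) = ln(4.17/0.667) / (38.3 − 5.38)
  = 1.833 / 32.92 = 0.05568 h⁻¹
t½ = ln2 / k = 0.693147 / 0.05568 = 12.45 h

12 h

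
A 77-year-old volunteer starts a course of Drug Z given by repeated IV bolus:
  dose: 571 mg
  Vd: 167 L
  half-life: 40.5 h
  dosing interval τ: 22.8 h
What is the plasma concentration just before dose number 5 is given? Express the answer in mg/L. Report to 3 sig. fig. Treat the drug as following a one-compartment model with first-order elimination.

C₀ per dose = Dose / Vd = 571 / 167 = 3.419 mg/L
k = ln2 / t½ = 0.693147 / 40.5 = 0.01711 h⁻¹
Fraction remaining after one interval: r = e^(−kτ) = e^(−0.01711 × 22.8) = 0.6770
Before dose 5, 4 doses have been given (aged 1τ, 2τ, 3τ, 4τ).
C_trough = C₀ × (r + r² + … + r^4) = C₀ × r(1−r^4)/(1−r)
        = 3.419 × 0.6770 × (1 − 0.2101) / (1 − 0.6770) = 5.661 mg/L

5.66 mg/L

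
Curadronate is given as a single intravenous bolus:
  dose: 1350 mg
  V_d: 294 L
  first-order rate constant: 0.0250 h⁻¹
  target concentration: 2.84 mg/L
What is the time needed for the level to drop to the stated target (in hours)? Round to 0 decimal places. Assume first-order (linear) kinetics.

19 h

C₀ = Dose / Vd = 1350 / 294 = 4.592 mg/L
t = ln(C₀ / C) / k = ln(4.592 / 2.84) / 0.02500
  = ln(1.617) / 0.02500 = 0.4806 / 0.02500 = 19.22 h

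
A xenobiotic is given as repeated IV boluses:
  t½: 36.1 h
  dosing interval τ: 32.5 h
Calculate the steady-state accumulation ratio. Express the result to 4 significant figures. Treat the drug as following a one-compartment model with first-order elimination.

2.154

k = ln2 / t½ = 0.693147 / 36.1 = 0.01920 h⁻¹
e^(−kτ) = e^(−0.01920 × 32.5) = 0.5358
Accumulation ratio R = 1 / (1 − e^(−kτ)) = 1 / (1 − 0.5358) = 2.154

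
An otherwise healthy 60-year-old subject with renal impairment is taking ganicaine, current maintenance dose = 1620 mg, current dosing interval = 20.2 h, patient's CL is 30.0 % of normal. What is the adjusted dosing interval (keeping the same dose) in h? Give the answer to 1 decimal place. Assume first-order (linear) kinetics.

To keep the same average steady-state level, dosing rate must scale with clearance.
CL ratio = 30.0 / 100 = 0.3000
New interval (same dose) = 20.2 / 0.3000 = 67.33 h

67.3 h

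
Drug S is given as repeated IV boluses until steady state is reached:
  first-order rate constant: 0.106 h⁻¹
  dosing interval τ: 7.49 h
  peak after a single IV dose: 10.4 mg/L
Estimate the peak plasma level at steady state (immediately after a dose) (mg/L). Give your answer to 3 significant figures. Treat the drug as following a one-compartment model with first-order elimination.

19.0 mg/L

e^(−kτ) = e^(−0.1060 × 7.49) = 0.4521
Accumulation ratio R = 1 / (1 − e^(−kτ)) = 1 / (1 − 0.4521) = 1.825
Steady-state peak = C₀ × R = 10.4 × 1.825 = 18.98 mg/L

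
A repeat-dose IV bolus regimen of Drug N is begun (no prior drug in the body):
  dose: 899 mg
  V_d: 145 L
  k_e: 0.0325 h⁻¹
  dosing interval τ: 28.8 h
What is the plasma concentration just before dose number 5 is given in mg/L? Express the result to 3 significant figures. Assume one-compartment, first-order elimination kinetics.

3.91 mg/L

C₀ per dose = Dose / Vd = 899 / 145 = 6.200 mg/L
Fraction remaining after one interval: r = e^(−kτ) = e^(−0.03250 × 28.8) = 0.3922
Before dose 5, 4 doses have been given (aged 1τ, 2τ, 3τ, 4τ).
C_trough = C₀ × (r + r² + … + r^4) = C₀ × r(1−r^4)/(1−r)
        = 6.200 × 0.3922 × (1 − 0.02366) / (1 − 0.3922) = 3.906 mg/L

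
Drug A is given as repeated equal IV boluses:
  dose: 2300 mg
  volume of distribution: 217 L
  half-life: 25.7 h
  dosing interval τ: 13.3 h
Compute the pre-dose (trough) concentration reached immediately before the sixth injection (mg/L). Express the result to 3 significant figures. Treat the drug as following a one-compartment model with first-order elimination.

C₀ per dose = Dose / Vd = 2300 / 217 = 10.60 mg/L
k = ln2 / t½ = 0.693147 / 25.7 = 0.02697 h⁻¹
Fraction remaining after one interval: r = e^(−kτ) = e^(−0.02697 × 13.3) = 0.6986
Before dose 6, 5 doses have been given (aged 1τ, 2τ, 3τ, 4τ, 5τ).
C_trough = C₀ × (r + r² + … + r^5) = C₀ × r(1−r^5)/(1−r)
        = 10.60 × 0.6986 × (1 − 0.1664) / (1 − 0.6986) = 20.48 mg/L

20.5 mg/L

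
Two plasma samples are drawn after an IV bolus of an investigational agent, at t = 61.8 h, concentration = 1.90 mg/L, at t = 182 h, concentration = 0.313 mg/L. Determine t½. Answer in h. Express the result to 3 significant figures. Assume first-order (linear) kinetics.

46.2 h

k = ln(C₁/C₂) / (t₂ − t₁) = ln(1.90/0.313) / (182 − 61.8)
  = 1.803 / 120.2 = 0.01500 h⁻¹
t½ = ln2 / k = 0.693147 / 0.01500 = 46.21 h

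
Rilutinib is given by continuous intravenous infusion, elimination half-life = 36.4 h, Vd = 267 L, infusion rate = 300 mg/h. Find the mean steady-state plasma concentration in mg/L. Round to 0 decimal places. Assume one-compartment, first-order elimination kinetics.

k = ln2 / t½ = 0.693147 / 36.4 = 0.01904 h⁻¹
CL = k × Vd = 0.01904 × 267 = 5.084 L/h
At steady state Css = R₀ / CL = 300 / 5.084 = 59.01 mg/L

59 mg/L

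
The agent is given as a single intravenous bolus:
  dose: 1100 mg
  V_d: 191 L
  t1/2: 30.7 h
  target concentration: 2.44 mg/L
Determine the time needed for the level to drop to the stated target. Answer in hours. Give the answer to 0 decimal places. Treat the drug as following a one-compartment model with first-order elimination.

38 h

C₀ = Dose / Vd = 1100 / 191 = 5.759 mg/L
k = ln2 / t½ = 0.693147 / 30.7 = 0.02258 h⁻¹
t = ln(C₀ / C) / k = ln(5.759 / 2.44) / 0.02258
  = ln(2.360) / 0.02258 = 0.8587 / 0.02258 = 38.03 h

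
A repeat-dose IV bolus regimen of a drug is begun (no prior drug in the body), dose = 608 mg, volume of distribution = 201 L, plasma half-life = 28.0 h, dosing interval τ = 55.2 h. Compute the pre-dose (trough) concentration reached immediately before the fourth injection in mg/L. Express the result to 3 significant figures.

C₀ per dose = Dose / Vd = 608 / 201 = 3.025 mg/L
k = ln2 / t½ = 0.693147 / 28.0 = 0.02476 h⁻¹
Fraction remaining after one interval: r = e^(−kτ) = e^(−0.02476 × 55.2) = 0.2549
Before dose 4, 3 doses have been given (aged 1τ, 2τ, 3τ).
C_trough = C₀ × (r + r² + … + r^3) = C₀ × r(1−r^3)/(1−r)
        = 3.025 × 0.2549 × (1 − 0.01656) / (1 − 0.2549) = 1.018 mg/L

1.02 mg/L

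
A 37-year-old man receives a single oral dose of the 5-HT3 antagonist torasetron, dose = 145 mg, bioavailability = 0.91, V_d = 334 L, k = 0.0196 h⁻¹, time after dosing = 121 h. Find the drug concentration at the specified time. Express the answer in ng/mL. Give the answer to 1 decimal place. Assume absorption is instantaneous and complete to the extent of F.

36.9 ng/mL

Amount reaching circulation = F × Dose = 0.91 × 145.0 = 132.0 mg
C₀ = F·Dose / Vd = 132.0 / 334 = 0.3952 mg/L
C = C₀ · e^(−k·t) = 0.3952 × e^(−0.01960 × 121)
  = 0.3952 × 0.09333 = 0.03688 mg/L
Convert: 0.03688 mg/L × 1000 = 36.88 ng/mL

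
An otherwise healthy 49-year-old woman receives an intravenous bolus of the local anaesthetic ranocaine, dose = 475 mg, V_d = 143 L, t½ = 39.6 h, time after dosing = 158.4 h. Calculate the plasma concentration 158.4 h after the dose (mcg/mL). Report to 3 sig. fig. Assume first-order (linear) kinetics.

C₀ = Dose / Vd = 475.0 / 143 = 3.322 mg/L
k = ln2 / t½ = 0.693147 / 39.6 = 0.01750 h⁻¹
t / t½ = 158.4 / 39.6 = 4 half-lives
C = C₀ × (1/2)^4 = 3.322 × 0.06250 = 0.2076 mg/L
(0.2076 mg/L = 0.2076 mcg/mL)

0.208 mcg/mL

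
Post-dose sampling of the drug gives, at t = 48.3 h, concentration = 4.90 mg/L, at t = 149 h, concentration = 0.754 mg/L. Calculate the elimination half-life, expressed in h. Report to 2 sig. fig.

k = ln(C₁/C₂) / (t₂ − t₁) = ln(4.90/0.754) / (149 − 48.3)
  = 1.872 / 100.7 = 0.01859 h⁻¹
t½ = ln2 / k = 0.693147 / 0.01859 = 37.29 h

37 h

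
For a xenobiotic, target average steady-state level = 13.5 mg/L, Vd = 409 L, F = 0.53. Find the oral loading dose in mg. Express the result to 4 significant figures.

10420 mg

LD = Css × Vd / F = 13.5 × 409 / 0.53 = 10420 mg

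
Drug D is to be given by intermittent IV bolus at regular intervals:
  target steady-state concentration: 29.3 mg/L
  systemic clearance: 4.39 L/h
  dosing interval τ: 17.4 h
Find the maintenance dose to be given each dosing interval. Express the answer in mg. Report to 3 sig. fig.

2240 mg

At steady state, Dose/τ = Css × CL.
Dose = Css × CL × τ = 29.3 × 4.390 × 17.4 = 2238 mg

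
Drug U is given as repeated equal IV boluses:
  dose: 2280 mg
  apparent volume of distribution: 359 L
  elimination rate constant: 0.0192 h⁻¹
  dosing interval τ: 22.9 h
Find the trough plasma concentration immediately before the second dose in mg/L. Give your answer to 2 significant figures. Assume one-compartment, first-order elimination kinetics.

4.1 mg/L

C₀ per dose = Dose / Vd = 2280 / 359 = 6.351 mg/L
Fraction remaining after one interval: r = e^(−kτ) = e^(−0.01920 × 22.9) = 0.6442
Before dose 2, 1 dose has been given (aged 1τ).
C_trough = C₀ × r = 6.351 × 0.6442 = 4.091 mg/L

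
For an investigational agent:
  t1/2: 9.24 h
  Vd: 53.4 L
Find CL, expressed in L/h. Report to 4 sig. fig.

4.006 L/h

k = ln2 / t½ = 0.693147 / 9.24 = 0.07502 h⁻¹
CL = k × Vd = 0.07502 × 53.4 = 4.006 L/h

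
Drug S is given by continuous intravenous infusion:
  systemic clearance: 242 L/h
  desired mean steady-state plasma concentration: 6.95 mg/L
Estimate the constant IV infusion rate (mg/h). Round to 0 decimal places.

At steady state, infusion rate R₀ = Css × CL = 6.95 × 242.0 = 1682 mg/h

1682 mg/h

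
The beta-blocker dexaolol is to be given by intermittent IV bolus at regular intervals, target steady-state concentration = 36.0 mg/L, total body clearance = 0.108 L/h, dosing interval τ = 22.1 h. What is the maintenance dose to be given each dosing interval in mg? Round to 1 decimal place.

85.9 mg

At steady state, Dose/τ = Css × CL.
Dose = Css × CL × τ = 36.0 × 0.1080 × 22.1 = 85.92 mg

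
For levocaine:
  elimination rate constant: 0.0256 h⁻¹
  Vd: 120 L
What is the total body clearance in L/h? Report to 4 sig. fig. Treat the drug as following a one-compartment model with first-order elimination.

CL = k × Vd = 0.0256 × 120 = 3.072 L/h

3.072 L/h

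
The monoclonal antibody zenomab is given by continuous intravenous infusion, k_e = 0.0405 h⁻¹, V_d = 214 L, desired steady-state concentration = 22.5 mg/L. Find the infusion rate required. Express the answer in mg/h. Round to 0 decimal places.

CL = k × Vd = 0.04050 × 214 = 8.667 L/h
At steady state, infusion rate R₀ = Css × CL = 22.5 × 8.667 = 195.0 mg/h

195 mg/h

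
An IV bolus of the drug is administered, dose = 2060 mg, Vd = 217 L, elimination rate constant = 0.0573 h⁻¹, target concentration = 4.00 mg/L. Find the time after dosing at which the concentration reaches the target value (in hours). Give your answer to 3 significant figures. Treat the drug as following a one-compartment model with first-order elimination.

15.1 h

C₀ = Dose / Vd = 2060 / 217 = 9.493 mg/L
t = ln(C₀ / C) / k = ln(9.493 / 4.00) / 0.05730
  = ln(2.373) / 0.05730 = 0.8642 / 0.05730 = 15.08 h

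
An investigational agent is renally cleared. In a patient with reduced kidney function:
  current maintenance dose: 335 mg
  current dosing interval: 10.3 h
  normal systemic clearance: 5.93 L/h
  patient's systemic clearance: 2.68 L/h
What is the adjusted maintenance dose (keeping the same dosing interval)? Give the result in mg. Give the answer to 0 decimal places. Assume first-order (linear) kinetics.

151 mg

To keep the same average steady-state level, dosing rate must scale with clearance.
CL ratio = 2.68 / 5.93 = 0.4519
New dose (same interval) = 335 × 0.4519 = 151.4 mg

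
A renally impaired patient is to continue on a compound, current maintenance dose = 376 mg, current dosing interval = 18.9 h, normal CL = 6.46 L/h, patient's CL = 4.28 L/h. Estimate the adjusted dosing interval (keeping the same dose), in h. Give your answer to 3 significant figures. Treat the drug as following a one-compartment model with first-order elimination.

28.5 h

To keep the same average steady-state level, dosing rate must scale with clearance.
CL ratio = 4.28 / 6.46 = 0.6625
New interval (same dose) = 18.9 / 0.6625 = 28.53 h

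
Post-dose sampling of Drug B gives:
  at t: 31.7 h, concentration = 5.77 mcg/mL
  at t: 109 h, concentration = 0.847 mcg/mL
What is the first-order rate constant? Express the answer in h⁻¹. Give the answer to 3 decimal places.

0.025 h⁻¹

k = ln(C₁/C₂) / (t₂ − t₁) = ln(5.77/0.847) / (109 − 31.7)
  = 1.919 / 77.30 = 0.02483 h⁻¹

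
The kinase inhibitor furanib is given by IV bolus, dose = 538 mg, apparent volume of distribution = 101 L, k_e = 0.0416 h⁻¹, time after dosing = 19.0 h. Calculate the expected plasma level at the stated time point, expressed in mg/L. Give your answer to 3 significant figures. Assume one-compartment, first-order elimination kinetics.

C₀ = Dose / Vd = 538.0 / 101 = 5.327 mg/L
C = C₀ · e^(−k·t) = 5.327 × e^(−0.04160 × 19.0)
  = 5.327 × 0.4537 = 2.417 mg/L

2.42 mg/L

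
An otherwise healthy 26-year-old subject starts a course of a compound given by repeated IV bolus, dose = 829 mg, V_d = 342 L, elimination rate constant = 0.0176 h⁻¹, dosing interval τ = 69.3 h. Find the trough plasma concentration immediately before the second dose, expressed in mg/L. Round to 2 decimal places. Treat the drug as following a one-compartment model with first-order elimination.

C₀ per dose = Dose / Vd = 829 / 342 = 2.424 mg/L
Fraction remaining after one interval: r = e^(−kτ) = e^(−0.01760 × 69.3) = 0.2953
Before dose 2, 1 dose has been given (aged 1τ).
C_trough = C₀ × r = 2.424 × 0.2953 = 0.7158 mg/L

0.72 mg/L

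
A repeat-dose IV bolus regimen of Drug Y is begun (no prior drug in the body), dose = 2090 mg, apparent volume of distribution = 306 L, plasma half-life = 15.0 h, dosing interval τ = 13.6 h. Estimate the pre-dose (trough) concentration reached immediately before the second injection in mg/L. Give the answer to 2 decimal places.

3.64 mg/L

C₀ per dose = Dose / Vd = 2090 / 306 = 6.830 mg/L
k = ln2 / t½ = 0.693147 / 15.0 = 0.04621 h⁻¹
Fraction remaining after one interval: r = e^(−kτ) = e^(−0.04621 × 13.6) = 0.5334
Before dose 2, 1 dose has been given (aged 1τ).
C_trough = C₀ × r = 6.830 × 0.5334 = 3.643 mg/L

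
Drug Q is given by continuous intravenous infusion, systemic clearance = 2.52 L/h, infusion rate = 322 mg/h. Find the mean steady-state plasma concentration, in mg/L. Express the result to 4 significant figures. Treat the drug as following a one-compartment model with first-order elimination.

127.8 mg/L

At steady state Css = R₀ / CL = 322 / 2.520 = 127.8 mg/L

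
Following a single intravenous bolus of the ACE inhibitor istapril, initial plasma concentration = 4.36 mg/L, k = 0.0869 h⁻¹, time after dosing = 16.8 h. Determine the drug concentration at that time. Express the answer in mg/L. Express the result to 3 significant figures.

C = C₀ · e^(−k·t) = 4.360 × e^(−0.08690 × 16.8)
  = 4.360 × 0.2323 = 1.013 mg/L

1.01 mg/L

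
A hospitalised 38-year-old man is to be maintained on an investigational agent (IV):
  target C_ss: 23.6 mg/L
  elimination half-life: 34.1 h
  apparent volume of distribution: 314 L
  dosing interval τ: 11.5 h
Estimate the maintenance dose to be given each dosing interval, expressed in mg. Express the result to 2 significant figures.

1700 mg

k = ln2 / t½ = 0.693147 / 34.1 = 0.02033 h⁻¹
CL = k × Vd = 0.02033 × 314 = 6.384 L/h
At steady state, Dose/τ = Css × CL.
Dose = Css × CL × τ = 23.6 × 6.384 × 11.5 = 1733 mg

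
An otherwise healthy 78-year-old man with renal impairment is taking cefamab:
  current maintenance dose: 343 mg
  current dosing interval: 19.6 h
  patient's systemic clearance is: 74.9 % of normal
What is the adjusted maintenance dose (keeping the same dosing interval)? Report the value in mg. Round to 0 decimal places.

To keep the same average steady-state level, dosing rate must scale with clearance.
CL ratio = 74.9 / 100 = 0.7490
New dose (same interval) = 343 × 0.7490 = 256.9 mg

257 mg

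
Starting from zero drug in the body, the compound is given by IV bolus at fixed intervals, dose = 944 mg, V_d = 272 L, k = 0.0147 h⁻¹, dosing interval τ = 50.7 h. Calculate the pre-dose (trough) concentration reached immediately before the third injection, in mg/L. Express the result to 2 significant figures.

2.4 mg/L

C₀ per dose = Dose / Vd = 944 / 272 = 3.471 mg/L
Fraction remaining after one interval: r = e^(−kτ) = e^(−0.01470 × 50.7) = 0.4746
Before dose 3, 2 doses have been given (aged 1τ, 2τ).
C_trough = C₀ × (r + r²) = 3.471 × (0.4746 + 0.2252) = 2.429 mg/L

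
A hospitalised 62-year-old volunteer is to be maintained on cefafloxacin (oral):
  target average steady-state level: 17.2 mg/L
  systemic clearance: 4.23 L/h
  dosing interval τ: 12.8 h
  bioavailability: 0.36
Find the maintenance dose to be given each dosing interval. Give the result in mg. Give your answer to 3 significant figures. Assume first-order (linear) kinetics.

At steady state, F × (Dose/τ) = Css × CL.
Dose = Css × CL × τ / F = 17.2 × 4.230 × 12.8 / 0.36 = 2587 mg

2590 mg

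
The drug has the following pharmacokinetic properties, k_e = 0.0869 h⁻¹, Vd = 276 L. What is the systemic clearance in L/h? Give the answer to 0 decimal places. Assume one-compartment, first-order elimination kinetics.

24 L/h

CL = k × Vd = 0.0869 × 276 = 23.98 L/h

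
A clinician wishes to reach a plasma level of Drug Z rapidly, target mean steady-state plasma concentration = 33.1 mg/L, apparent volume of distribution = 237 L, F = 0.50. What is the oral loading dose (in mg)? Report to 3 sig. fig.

LD = Css × Vd / F = 33.1 × 237 / 0.50 = 15690 mg

15700 mg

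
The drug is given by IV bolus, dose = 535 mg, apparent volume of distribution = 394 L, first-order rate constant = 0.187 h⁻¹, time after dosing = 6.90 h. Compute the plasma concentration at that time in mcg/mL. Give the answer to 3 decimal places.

0.374 mcg/mL

C₀ = Dose / Vd = 535.0 / 394 = 1.358 mg/L
C = C₀ · e^(−k·t) = 1.358 × e^(−0.1870 × 6.90)
  = 1.358 × 0.2752 = 0.3737 mg/L
(0.3737 mg/L = 0.3737 mcg/mL)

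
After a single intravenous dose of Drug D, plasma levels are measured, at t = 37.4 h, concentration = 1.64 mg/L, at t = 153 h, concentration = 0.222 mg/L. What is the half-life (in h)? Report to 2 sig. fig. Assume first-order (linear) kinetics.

40 h

k = ln(C₁/C₂) / (t₂ − t₁) = ln(1.64/0.222) / (153 − 37.4)
  = 2.000 / 115.6 = 0.01730 h⁻¹
t½ = ln2 / k = 0.693147 / 0.01730 = 40.07 h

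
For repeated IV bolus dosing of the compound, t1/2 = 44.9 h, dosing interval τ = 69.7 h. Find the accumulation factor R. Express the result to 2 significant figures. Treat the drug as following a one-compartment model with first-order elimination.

k = ln2 / t½ = 0.693147 / 44.9 = 0.01544 h⁻¹
e^(−kτ) = e^(−0.01544 × 69.7) = 0.3409
Accumulation ratio R = 1 / (1 − e^(−kτ)) = 1 / (1 − 0.3409) = 1.517

1.5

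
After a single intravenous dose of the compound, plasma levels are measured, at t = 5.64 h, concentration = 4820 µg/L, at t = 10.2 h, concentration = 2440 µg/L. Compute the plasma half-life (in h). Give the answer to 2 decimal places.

4.64 h

k = ln(C₁/C₂) / (t₂ − t₁) = ln(4820/2440) / (10.2 − 5.64)
  = 0.6808 / 4.560 = 0.1493 h⁻¹
t½ = ln2 / k = 0.693147 / 0.1493 = 4.643 h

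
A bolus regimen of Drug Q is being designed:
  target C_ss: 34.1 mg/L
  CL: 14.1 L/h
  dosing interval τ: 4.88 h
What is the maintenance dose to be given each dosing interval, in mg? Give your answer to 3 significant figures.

2350 mg

At steady state, Dose/τ = Css × CL.
Dose = Css × CL × τ = 34.1 × 14.10 × 4.88 = 2346 mg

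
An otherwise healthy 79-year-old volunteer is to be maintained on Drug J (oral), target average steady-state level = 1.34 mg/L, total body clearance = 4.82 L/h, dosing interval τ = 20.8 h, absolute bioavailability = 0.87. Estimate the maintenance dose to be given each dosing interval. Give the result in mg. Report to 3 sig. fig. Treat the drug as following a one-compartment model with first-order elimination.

154 mg

At steady state, F × (Dose/τ) = Css × CL.
Dose = Css × CL × τ / F = 1.34 × 4.820 × 20.8 / 0.87 = 154.4 mg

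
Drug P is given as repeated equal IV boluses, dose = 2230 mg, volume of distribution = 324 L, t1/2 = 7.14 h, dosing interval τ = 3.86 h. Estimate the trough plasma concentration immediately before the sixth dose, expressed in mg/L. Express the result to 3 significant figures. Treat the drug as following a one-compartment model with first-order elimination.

C₀ per dose = Dose / Vd = 2230 / 324 = 6.883 mg/L
k = ln2 / t½ = 0.693147 / 7.14 = 0.09708 h⁻¹
Fraction remaining after one interval: r = e^(−kτ) = e^(−0.09708 × 3.86) = 0.6875
Before dose 6, 5 doses have been given (aged 1τ, 2τ, 3τ, 4τ, 5τ).
C_trough = C₀ × (r + r² + … + r^5) = C₀ × r(1−r^5)/(1−r)
        = 6.883 × 0.6875 × (1 − 0.1536) / (1 − 0.6875) = 12.82 mg/L

12.8 mg/L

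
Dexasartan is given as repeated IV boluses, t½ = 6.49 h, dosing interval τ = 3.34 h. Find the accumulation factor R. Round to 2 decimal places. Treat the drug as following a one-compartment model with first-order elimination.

3.33

k = ln2 / t½ = 0.693147 / 6.49 = 0.1068 h⁻¹
e^(−kτ) = e^(−0.1068 × 3.34) = 0.7000
Accumulation ratio R = 1 / (1 − e^(−kτ)) = 1 / (1 − 0.7000) = 3.333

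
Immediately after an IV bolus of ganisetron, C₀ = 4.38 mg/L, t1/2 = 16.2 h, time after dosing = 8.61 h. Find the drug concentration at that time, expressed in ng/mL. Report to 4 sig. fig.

k = ln2 / t½ = 0.693147 / 16.2 = 0.04279 h⁻¹
C = C₀ · e^(−k·t) = 4.380 × e^(−0.04279 × 8.61)
  = 4.380 × 0.6918 = 3.030 mg/L
Convert: 3.030 mg/L × 1000 = 3030 ng/mL

3030 ng/mL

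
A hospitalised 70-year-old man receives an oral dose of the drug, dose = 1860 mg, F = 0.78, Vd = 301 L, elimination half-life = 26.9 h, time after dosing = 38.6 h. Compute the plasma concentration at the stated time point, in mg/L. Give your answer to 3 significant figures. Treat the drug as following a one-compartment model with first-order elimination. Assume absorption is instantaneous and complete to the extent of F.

Amount reaching circulation = F × Dose = 0.78 × 1860 = 1451 mg
C₀ = F·Dose / Vd = 1451 / 301 = 4.821 mg/L
k = ln2 / t½ = 0.693147 / 26.9 = 0.02577 h⁻¹
C = C₀ · e^(−k·t) = 4.821 × e^(−0.02577 × 38.6)
  = 4.821 × 0.3698 = 1.783 mg/L

1.78 mg/L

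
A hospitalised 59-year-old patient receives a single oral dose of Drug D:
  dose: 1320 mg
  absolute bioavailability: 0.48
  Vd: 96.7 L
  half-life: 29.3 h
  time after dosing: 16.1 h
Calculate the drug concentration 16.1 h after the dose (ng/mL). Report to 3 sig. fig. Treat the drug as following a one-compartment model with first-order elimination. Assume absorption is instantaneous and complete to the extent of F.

Amount reaching circulation = F × Dose = 0.48 × 1320 = 633.6 mg
C₀ = F·Dose / Vd = 633.6 / 96.7 = 6.552 mg/L
k = ln2 / t½ = 0.693147 / 29.3 = 0.02366 h⁻¹
C = C₀ · e^(−k·t) = 6.552 × e^(−0.02366 × 16.1)
  = 6.552 × 0.6832 = 4.476 mg/L
Convert: 4.476 mg/L × 1000 = 4476 ng/mL

4480 ng/mL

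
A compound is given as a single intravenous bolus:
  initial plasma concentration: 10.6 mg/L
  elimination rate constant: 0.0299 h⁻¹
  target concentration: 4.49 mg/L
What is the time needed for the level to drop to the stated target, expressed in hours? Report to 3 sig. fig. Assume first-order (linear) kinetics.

t = ln(C₀ / C) / k = ln(10.60 / 4.49) / 0.02990
  = ln(2.361) / 0.02990 = 0.8591 / 0.02990 = 28.73 h

28.7 h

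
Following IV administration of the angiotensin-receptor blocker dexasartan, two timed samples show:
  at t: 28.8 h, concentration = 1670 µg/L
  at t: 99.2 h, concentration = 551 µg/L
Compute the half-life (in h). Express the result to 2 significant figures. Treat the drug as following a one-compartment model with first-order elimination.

k = ln(C₁/C₂) / (t₂ − t₁) = ln(1670/551) / (99.2 − 28.8)
  = 1.109 / 70.40 = 0.01575 h⁻¹
t½ = ln2 / k = 0.693147 / 0.01575 = 44.01 h

44 h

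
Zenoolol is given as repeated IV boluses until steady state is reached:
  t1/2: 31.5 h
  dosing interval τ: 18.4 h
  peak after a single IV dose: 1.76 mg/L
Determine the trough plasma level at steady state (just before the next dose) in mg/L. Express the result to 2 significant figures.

k = ln2 / t½ = 0.693147 / 31.5 = 0.02200 h⁻¹
e^(−kτ) = e^(−0.02200 × 18.4) = 0.6671
Accumulation ratio R = 1 / (1 − e^(−kτ)) = 1 / (1 − 0.6671) = 3.004
Steady-state trough = C₀ × R × e^(−kτ) = 1.76 × 3.004 × 0.6671 = 3.527 mg/L

3.5 mg/L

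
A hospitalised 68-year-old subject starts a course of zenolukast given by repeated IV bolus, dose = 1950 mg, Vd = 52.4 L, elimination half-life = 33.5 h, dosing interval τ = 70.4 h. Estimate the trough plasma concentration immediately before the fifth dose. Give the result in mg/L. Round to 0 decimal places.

11 mg/L

C₀ per dose = Dose / Vd = 1950 / 52.4 = 37.21 mg/L
k = ln2 / t½ = 0.693147 / 33.5 = 0.02069 h⁻¹
Fraction remaining after one interval: r = e^(−kτ) = e^(−0.02069 × 70.4) = 0.2330
Before dose 5, 4 doses have been given (aged 1τ, 2τ, 3τ, 4τ).
C_trough = C₀ × (r + r² + … + r^4) = C₀ × r(1−r^4)/(1−r)
        = 37.21 × 0.2330 × (1 − 0.002947) / (1 − 0.2330) = 11.27 mg/L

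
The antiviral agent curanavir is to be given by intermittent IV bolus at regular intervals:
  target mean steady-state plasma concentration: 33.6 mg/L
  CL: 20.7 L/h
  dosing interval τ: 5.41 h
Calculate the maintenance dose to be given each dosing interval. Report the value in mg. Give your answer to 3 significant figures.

3760 mg

At steady state, Dose/τ = Css × CL.
Dose = Css × CL × τ = 33.6 × 20.70 × 5.41 = 3763 mg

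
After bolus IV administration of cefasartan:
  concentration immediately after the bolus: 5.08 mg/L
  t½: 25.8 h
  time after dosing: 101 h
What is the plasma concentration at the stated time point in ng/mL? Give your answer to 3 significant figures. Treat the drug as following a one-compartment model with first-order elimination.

337 ng/mL

k = ln2 / t½ = 0.693147 / 25.8 = 0.02687 h⁻¹
C = C₀ · e^(−k·t) = 5.080 × e^(−0.02687 × 101)
  = 5.080 × 0.06628 = 0.3367 mg/L
Convert: 0.3367 mg/L × 1000 = 336.7 ng/mL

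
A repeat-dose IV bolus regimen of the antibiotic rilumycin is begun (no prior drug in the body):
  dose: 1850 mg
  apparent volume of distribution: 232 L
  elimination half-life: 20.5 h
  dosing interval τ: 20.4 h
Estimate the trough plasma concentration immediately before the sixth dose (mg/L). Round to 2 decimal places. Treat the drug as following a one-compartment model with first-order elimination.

C₀ per dose = Dose / Vd = 1850 / 232 = 7.974 mg/L
k = ln2 / t½ = 0.693147 / 20.5 = 0.03381 h⁻¹
Fraction remaining after one interval: r = e^(−kτ) = e^(−0.03381 × 20.4) = 0.5017
Before dose 6, 5 doses have been given (aged 1τ, 2τ, 3τ, 4τ, 5τ).
C_trough = C₀ × (r + r² + … + r^5) = C₀ × r(1−r^5)/(1−r)
        = 7.974 × 0.5017 × (1 − 0.03178) / (1 − 0.5017) = 7.773 mg/L

7.77 mg/L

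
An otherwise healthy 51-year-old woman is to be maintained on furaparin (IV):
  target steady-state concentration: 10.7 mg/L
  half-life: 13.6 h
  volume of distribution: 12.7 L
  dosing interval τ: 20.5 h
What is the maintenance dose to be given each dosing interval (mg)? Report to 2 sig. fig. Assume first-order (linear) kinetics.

k = ln2 / t½ = 0.693147 / 13.6 = 0.05097 h⁻¹
CL = k × Vd = 0.05097 × 12.7 = 0.6473 L/h
At steady state, Dose/τ = Css × CL.
Dose = Css × CL × τ = 10.7 × 0.6473 × 20.5 = 142.0 mg

140 mg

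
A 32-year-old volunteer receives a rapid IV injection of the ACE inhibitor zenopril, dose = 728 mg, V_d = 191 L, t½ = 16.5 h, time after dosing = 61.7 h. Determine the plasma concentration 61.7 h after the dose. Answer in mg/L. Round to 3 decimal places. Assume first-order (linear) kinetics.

C₀ = Dose / Vd = 728.0 / 191 = 3.812 mg/L
k = ln2 / t½ = 0.693147 / 16.5 = 0.04201 h⁻¹
C = C₀ · e^(−k·t) = 3.812 × e^(−0.04201 × 61.7)
  = 3.812 × 0.07487 = 0.2854 mg/L

0.285 mg/L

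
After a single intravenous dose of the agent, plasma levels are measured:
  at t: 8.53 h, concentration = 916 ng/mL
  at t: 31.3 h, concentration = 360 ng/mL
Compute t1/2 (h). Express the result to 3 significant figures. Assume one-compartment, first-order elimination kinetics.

k = ln(C₁/C₂) / (t₂ − t₁) = ln(916/360) / (31.3 − 8.53)
  = 0.9339 / 22.77 = 0.04101 h⁻¹
t½ = ln2 / k = 0.693147 / 0.04101 = 16.90 h

16.9 h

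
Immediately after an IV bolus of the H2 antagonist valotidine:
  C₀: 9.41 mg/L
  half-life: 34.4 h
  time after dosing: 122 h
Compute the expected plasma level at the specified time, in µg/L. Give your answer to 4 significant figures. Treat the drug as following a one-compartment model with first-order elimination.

k = ln2 / t½ = 0.693147 / 34.4 = 0.02015 h⁻¹
C = C₀ · e^(−k·t) = 9.410 × e^(−0.02015 × 122)
  = 9.410 × 0.08558 = 0.8053 mg/L
Convert: 0.8053 mg/L × 1000 = 805.3 µg/L

805.3 µg/L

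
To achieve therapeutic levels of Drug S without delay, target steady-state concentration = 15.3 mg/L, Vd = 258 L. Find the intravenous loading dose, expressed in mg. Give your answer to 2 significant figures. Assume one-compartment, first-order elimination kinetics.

LD = Css × Vd = 15.3 × 258 = 3947 mg

3900 mg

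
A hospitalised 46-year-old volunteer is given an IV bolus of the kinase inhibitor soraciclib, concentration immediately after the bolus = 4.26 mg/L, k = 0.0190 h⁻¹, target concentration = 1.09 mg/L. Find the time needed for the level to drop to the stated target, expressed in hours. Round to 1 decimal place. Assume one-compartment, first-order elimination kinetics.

t = ln(C₀ / C) / k = ln(4.260 / 1.09) / 0.01900
  = ln(3.908) / 0.01900 = 1.363 / 0.01900 = 71.74 h

71.7 h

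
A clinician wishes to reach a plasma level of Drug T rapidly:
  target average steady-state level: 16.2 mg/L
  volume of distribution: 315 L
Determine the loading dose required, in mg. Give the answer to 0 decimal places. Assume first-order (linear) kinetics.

LD = Css × Vd = 16.2 × 315 = 5103 mg

5103 mg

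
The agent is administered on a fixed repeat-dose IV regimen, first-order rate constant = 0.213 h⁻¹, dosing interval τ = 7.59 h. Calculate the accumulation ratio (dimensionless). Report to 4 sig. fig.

e^(−kτ) = e^(−0.2130 × 7.59) = 0.1986
Accumulation ratio R = 1 / (1 − e^(−kτ)) = 1 / (1 − 0.1986) = 1.248

1.248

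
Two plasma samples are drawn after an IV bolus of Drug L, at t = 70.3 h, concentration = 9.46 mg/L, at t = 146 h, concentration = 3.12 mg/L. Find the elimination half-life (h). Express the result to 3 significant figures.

47.3 h

k = ln(C₁/C₂) / (t₂ − t₁) = ln(9.46/3.12) / (146 − 70.3)
  = 1.109 / 75.70 = 0.01465 h⁻¹
t½ = ln2 / k = 0.693147 / 0.01465 = 47.31 h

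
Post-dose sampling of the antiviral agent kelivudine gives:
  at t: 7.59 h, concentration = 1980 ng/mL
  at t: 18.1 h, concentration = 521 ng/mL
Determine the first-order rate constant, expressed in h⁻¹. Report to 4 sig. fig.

0.1270 h⁻¹

k = ln(C₁/C₂) / (t₂ − t₁) = ln(1980/521) / (18.1 − 7.59)
  = 1.335 / 10.51 = 0.1270 h⁻¹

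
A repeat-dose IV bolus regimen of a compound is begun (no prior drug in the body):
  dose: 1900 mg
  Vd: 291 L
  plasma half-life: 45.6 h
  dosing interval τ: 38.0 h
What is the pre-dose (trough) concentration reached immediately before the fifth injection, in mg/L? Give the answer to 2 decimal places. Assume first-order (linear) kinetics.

C₀ per dose = Dose / Vd = 1900 / 291 = 6.529 mg/L
k = ln2 / t½ = 0.693147 / 45.6 = 0.01520 h⁻¹
Fraction remaining after one interval: r = e^(−kτ) = e^(−0.01520 × 38.0) = 0.5612
Before dose 5, 4 doses have been given (aged 1τ, 2τ, 3τ, 4τ).
C_trough = C₀ × (r + r² + … + r^4) = C₀ × r(1−r^4)/(1−r)
        = 6.529 × 0.5612 × (1 − 0.09919) / (1 − 0.5612) = 7.522 mg/L

7.52 mg/L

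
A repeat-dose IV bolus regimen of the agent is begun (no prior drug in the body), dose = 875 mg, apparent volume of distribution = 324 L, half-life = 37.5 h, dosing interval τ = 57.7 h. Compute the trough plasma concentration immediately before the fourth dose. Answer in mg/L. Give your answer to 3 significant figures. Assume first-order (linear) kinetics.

C₀ per dose = Dose / Vd = 875 / 324 = 2.701 mg/L
k = ln2 / t½ = 0.693147 / 37.5 = 0.01848 h⁻¹
Fraction remaining after one interval: r = e^(−kτ) = e^(−0.01848 × 57.7) = 0.3443
Before dose 4, 3 doses have been given (aged 1τ, 2τ, 3τ).
C_trough = C₀ × (r + r² + … + r^3) = C₀ × r(1−r^3)/(1−r)
        = 2.701 × 0.3443 × (1 − 0.04081) / (1 − 0.3443) = 1.360 mg/L

1.36 mg/L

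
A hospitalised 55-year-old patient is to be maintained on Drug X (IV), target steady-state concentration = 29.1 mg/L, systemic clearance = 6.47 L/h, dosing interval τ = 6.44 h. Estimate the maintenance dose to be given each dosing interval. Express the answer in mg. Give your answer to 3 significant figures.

1210 mg

At steady state, Dose/τ = Css × CL.
Dose = Css × CL × τ = 29.1 × 6.470 × 6.44 = 1213 mg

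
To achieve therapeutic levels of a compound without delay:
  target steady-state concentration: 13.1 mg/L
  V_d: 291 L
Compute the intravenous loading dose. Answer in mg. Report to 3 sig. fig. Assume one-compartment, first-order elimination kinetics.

LD = Css × Vd = 13.1 × 291 = 3812 mg

3810 mg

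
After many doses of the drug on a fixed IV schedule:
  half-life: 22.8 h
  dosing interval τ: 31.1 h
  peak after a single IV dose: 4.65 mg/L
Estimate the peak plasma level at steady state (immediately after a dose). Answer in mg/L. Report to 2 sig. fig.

7.6 mg/L

k = ln2 / t½ = 0.693147 / 22.8 = 0.03040 h⁻¹
e^(−kτ) = e^(−0.03040 × 31.1) = 0.3885
Accumulation ratio R = 1 / (1 − e^(−kτ)) = 1 / (1 − 0.3885) = 1.635
Steady-state peak = C₀ × R = 4.65 × 1.635 = 7.603 mg/L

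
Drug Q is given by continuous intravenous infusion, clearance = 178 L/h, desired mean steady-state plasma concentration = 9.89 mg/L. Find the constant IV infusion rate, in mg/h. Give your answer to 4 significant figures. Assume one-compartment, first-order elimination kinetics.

At steady state, infusion rate R₀ = Css × CL = 9.89 × 178.0 = 1760 mg/h

1760 mg/h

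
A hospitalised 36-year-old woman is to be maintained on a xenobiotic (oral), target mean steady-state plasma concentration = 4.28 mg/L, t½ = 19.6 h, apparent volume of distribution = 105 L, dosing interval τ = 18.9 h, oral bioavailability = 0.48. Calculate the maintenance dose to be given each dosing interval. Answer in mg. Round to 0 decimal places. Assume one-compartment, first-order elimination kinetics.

k = ln2 / t½ = 0.693147 / 19.6 = 0.03536 h⁻¹
CL = k × Vd = 0.03536 × 105 = 3.713 L/h
At steady state, F × (Dose/τ) = Css × CL.
Dose = Css × CL × τ / F = 4.28 × 3.713 × 18.9 / 0.48 = 625.7 mg

626 mg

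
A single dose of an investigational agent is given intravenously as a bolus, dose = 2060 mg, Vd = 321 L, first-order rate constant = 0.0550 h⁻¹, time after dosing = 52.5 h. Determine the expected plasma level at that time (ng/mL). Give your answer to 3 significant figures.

358 ng/mL

C₀ = Dose / Vd = 2060 / 321 = 6.417 mg/L
C = C₀ · e^(−k·t) = 6.417 × e^(−0.05500 × 52.5)
  = 6.417 × 0.05572 = 0.3576 mg/L
Convert: 0.3576 mg/L × 1000 = 357.6 ng/mL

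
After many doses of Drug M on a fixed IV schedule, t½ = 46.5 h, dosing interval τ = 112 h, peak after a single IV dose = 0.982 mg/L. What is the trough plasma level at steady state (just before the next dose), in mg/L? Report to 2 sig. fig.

k = ln2 / t½ = 0.693147 / 46.5 = 0.01491 h⁻¹
e^(−kτ) = e^(−0.01491 × 112) = 0.1883
Accumulation ratio R = 1 / (1 − e^(−kτ)) = 1 / (1 − 0.1883) = 1.232
Steady-state trough = C₀ × R × e^(−kτ) = 0.982 × 1.232 × 0.1883 = 0.2278 mg/L

0.23 mg/L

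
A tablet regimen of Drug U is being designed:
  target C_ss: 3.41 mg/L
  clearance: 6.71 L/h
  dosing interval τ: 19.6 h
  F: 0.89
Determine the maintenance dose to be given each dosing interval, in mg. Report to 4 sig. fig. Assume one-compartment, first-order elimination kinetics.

503.9 mg

At steady state, F × (Dose/τ) = Css × CL.
Dose = Css × CL × τ / F = 3.41 × 6.710 × 19.6 / 0.89 = 503.9 mg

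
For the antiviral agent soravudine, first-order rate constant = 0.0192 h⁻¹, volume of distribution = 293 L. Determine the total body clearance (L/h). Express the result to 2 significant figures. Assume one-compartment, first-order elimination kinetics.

5.6 L/h

CL = k × Vd = 0.0192 × 293 = 5.626 L/h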